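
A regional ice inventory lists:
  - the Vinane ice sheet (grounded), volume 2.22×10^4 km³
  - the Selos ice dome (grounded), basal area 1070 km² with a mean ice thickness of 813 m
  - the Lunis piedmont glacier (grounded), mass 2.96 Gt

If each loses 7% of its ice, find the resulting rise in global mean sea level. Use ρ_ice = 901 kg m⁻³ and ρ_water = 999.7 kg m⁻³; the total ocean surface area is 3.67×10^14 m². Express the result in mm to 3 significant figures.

≈ 3.97 mm

Vinane: 0.07 × 2.22×10^4 km³ × (901/999.7) = 1401 km³ of water.
Selos: ice volume = 1070 km² × 813 m = 869.9 km³; 0.07 × 869.9 × (901/999.7) = 54.88 km³ of water.
Lunis: 0.07 × 2.96 Gt = 2.072×10^11 kg; dividing by ρ_w = 999.7 kg m⁻³ gives 2.073×10^8 m³ of water.
Total added water ≈ 1.456×10^12 m³ over 3.67×10^14 m² → Δh = 3.97×10^-3 m = 3.97 mm.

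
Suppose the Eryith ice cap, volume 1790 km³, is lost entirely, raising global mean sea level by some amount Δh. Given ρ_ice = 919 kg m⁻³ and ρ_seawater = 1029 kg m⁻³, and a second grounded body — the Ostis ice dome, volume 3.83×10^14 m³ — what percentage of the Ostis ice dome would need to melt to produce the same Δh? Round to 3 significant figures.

Equal sea-level rise means equal mass of meltwater, i.e. equal mass of ice lost.
Ice mass of Eryith: 1.645×10^15 kg; ice mass of Ostis: 3.520×10^17 kg.
Fraction required = 1.645×10^15 / 3.520×10^17 = 4.67×10^-3 → 0.467 %.

≈ 0.467 %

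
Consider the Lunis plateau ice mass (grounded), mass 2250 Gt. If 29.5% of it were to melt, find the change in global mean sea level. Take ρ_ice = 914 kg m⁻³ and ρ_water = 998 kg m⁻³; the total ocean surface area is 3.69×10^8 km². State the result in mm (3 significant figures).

≈ 1.80 mm

Lunis: 0.295 × 2250 Gt = 6.638×10^14 kg; dividing by ρ_w = 998 kg m⁻³ gives 6.651×10^11 m³ of water.
Spread over 3.69×10^14 m² of ocean, Δh = 6.651×10^11 / 3.69×10^14 = 1.80×10^-3 m = 1.80 mm.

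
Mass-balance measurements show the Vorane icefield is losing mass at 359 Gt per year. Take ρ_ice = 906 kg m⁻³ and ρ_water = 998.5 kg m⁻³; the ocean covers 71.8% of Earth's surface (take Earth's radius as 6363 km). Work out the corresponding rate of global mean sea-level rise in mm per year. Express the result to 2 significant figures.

ρ_w = 998.5 kg m⁻³. Annual water volume added = 359 Gt / ρ_w = 3.590×10^14 kg / 998.5 kg m⁻³ = 3.595×10^11 m³.
Δh per year = 3.595×10^11 / 3.65×10^14 = 9.84×10^-4 m = 0.98 mm.

≈ 0.98 mm/yr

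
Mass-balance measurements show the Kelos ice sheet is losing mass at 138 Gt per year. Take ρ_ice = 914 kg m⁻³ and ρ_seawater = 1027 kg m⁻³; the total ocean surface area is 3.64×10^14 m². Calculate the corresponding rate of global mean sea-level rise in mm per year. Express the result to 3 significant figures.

≈ 0.369 mm/yr

ρ_w = 1027 kg m⁻³. Annual water volume added = 138 Gt / ρ_w = 1.380×10^14 kg / 1027 kg m⁻³ = 1.344×10^11 m³.
Δh per year = 1.344×10^11 / 3.64×10^14 = 3.69×10^-4 m = 0.369 mm.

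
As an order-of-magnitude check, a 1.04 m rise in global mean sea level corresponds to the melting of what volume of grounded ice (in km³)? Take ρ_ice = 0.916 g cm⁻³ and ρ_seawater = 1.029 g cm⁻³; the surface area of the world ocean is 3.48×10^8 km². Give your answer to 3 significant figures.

≈ 4.07×10^5 km³

Required water volume = Δh × A = 1.04 m × 3.48×10^14 m² = 3.619×10^14 m³ = 3.619×10^5 km³.
Ice volume = water volume × ρ_w/ρ_ice = 3.619×10^5 × 1029/916 = 4.07×10^5 km³.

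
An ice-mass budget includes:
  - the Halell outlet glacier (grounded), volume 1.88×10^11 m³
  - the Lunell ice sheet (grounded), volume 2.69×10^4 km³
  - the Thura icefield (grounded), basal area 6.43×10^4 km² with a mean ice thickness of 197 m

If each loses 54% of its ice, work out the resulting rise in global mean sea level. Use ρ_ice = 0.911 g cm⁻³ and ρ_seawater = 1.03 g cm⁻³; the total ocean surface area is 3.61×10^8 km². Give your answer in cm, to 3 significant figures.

≈ 5.26 cm

Halell: 0.54 × 1.88×10^11 m³ × (911/1030) = 8.979×10^10 m³ of water.
Lunell: 0.54 × 2.69×10^4 km³ × (911/1030) = 1.285×10^4 km³ of water.
Thura: ice volume = 6.43×10^4 km² × 197 m = 1.267×10^4 km³; 0.54 × 1.267×10^4 × (911/1030) = 6050 km³ of water.
Total added water ≈ 1.899×10^13 m³ over 3.61×10^14 m² → Δh = 0.0526 m = 5.26 cm.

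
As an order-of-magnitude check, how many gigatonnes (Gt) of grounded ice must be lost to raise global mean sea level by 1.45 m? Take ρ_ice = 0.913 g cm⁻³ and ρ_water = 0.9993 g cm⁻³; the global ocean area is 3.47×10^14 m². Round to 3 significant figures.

≈ 5.03×10^5 Gt

Required water volume = Δh × A = 1.45 m × 3.47×10^14 m² = 5.032×10^14 m³.
ρ_w = 0.9993 g cm⁻³ = 999.3 kg m⁻³, so the mass of water = 5.032×10^14 m³ × 999.3 kg m⁻³ = 5.028×10^17 kg = 5.03×10^5 Gt (and the same mass of ice, by conservation).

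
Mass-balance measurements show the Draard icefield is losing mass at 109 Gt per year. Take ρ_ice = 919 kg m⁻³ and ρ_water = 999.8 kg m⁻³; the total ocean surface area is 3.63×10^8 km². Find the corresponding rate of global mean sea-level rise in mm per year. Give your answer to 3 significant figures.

ρ_w = 999.8 kg m⁻³. Annual water volume added = 109 Gt / ρ_w = 1.090×10^14 kg / 999.8 kg m⁻³ = 1.090×10^11 m³.
Δh per year = 1.090×10^11 / 3.63×10^14 = 3.00×10^-4 m = 0.300 mm.

≈ 0.300 mm/yr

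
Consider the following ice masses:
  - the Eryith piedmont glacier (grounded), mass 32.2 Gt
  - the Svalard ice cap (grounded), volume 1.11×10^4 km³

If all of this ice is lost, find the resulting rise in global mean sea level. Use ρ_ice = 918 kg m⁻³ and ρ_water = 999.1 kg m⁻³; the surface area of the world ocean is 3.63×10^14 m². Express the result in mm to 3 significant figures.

≈ 28.2 mm

Eryith: 32.2 Gt = 3.220×10^13 kg; dividing by ρ_w = 999.1 kg m⁻³ gives 3.223×10^10 m³ of water.
Svalard: 1.11×10^4 km³ × (918/999.1) = 1.020×10^4 km³ of water.
Total added water ≈ 1.023×10^13 m³ over 3.63×10^14 m² → Δh = 0.0282 m = 28.2 mm.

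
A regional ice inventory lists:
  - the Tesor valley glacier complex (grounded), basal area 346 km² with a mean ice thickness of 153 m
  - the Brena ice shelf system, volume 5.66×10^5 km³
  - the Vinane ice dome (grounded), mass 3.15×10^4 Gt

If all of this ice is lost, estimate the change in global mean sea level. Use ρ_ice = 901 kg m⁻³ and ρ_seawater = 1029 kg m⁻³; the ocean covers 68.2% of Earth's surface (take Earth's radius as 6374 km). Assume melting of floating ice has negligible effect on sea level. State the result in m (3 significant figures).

≈ 0.0881 m

Tesor: ice volume = 346 km² × 153 m = 52.94 km³; 52.94 × (901/1029) = 46.35 km³ of water.
The Brena ice shelf system is floating and already displaces its own weight of water, so its melt adds essentially nothing to sea level.
Vinane: 3.15×10^4 Gt = 3.150×10^16 kg; dividing by ρ_w = 1029 kg m⁻³ gives 3.061×10^13 m³ of water.
Total added water ≈ 3.066×10^13 m³ over 3.48×10^14 m² → Δh = 0.0881 m.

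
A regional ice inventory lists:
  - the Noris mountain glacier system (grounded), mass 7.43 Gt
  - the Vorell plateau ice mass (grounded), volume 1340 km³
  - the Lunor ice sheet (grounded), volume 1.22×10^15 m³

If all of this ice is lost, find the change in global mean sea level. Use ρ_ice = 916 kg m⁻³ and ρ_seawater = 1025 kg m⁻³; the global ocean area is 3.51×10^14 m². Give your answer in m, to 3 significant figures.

≈ 3.11 m

Noris: 7.43 Gt = 7.430×10^12 kg; dividing by ρ_w = 1025 kg m⁻³ gives 7.249×10^9 m³ of water.
Vorell: 1340 km³ × (916/1025) = 1198 km³ of water.
Lunor: 1.22×10^15 m³ × (916/1025) = 1.090×10^15 m³ of water.
Total added water ≈ 1.091×10^15 m³ over 3.51×10^14 m² → Δh = 3.11 m.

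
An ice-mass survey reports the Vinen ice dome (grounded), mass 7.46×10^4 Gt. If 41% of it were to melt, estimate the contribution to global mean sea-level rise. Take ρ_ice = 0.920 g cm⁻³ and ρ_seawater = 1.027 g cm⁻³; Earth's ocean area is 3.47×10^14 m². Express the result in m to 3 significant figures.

Vinen: 0.41 × 7.46×10^4 Gt = 3.059×10^16 kg; dividing by ρ_w = 1.027 g cm⁻³ = 1027 kg m⁻³ gives 2.978×10^13 m³ of water.
Spread over 3.47×10^14 m² of ocean, Δh = 2.978×10^13 / 3.47×10^14 = 0.0858 m.

≈ 0.0858 m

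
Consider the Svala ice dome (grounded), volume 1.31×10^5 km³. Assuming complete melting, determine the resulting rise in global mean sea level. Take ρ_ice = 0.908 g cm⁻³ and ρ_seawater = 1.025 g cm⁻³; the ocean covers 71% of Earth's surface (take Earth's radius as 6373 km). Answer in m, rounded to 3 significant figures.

≈ 0.320 m

Svala: 1.31×10^5 km³ × (908/1025) = 1.160×10^5 km³ of water.
Spread over 3.62×10^14 m² of ocean, Δh = 1.160×10^14 / 3.62×10^14 = 0.320 m.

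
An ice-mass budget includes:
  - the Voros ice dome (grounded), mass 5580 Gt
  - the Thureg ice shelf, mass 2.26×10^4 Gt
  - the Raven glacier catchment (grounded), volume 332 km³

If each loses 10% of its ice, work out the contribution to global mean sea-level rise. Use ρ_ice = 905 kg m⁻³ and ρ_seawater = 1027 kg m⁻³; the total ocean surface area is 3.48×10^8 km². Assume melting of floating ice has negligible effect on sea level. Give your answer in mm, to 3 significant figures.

≈ 1.65 mm

Voros: 0.1 × 5580 Gt = 5.580×10^14 kg; dividing by ρ_w = 1027 kg m⁻³ gives 5.433×10^11 m³ of water.
The Thureg ice shelf is floating and already displaces its own weight of water, so its melt adds essentially nothing to sea level.
Raven: 0.1 × 332 km³ × (905/1027) = 29.26 km³ of water.
Total added water ≈ 5.726×10^11 m³ over 3.48×10^14 m² → Δh = 1.65×10^-3 m = 1.65 mm.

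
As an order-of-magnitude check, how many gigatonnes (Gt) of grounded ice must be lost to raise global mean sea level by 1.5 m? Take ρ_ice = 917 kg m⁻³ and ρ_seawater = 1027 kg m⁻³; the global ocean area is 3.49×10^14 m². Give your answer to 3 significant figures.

Required water volume = Δh × A = 1.5 m × 3.49×10^14 m² = 5.235×10^14 m³.
ρ_w = 1027 kg m⁻³, so the mass of water = 5.235×10^14 m³ × 1027 kg m⁻³ = 5.376×10^17 kg = 5.38×10^5 Gt (and the same mass of ice, by conservation).

≈ 5.38×10^5 Gt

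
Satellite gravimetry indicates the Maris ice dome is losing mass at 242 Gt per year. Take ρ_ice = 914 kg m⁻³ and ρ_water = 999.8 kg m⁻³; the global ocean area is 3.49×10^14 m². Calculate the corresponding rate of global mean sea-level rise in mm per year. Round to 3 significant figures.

≈ 0.694 mm/yr

ρ_w = 999.8 kg m⁻³. Annual water volume added = 242 Gt / ρ_w = 2.420×10^14 kg / 999.8 kg m⁻³ = 2.420×10^11 m³.
Δh per year = 2.420×10^11 / 3.49×10^14 = 6.94×10^-4 m = 0.694 mm.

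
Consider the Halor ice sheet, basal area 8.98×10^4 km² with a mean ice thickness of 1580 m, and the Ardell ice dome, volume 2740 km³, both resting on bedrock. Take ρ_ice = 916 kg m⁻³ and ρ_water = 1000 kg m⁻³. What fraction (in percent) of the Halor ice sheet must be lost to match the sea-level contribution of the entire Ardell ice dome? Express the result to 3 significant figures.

≈ 1.93 %

Equal sea-level rise means equal mass of meltwater, i.e. equal mass of ice lost.
Ice mass of Ardell: 2.510×10^15 kg; ice mass of Halor: 1.300×10^17 kg.
Fraction required = 2.510×10^15 / 1.300×10^17 = 0.0193 → 1.93 %.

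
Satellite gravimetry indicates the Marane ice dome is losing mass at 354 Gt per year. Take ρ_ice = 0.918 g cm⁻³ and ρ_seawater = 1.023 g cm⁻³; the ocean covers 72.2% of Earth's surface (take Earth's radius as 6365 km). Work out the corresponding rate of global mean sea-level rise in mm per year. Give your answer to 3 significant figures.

≈ 0.941 mm/yr

ρ_w = 1.023 g cm⁻³ = 1023 kg m⁻³. Annual water volume added = 354 Gt / ρ_w = 3.540×10^14 kg / 1023 kg m⁻³ = 3.460×10^11 m³.
Δh per year = 3.460×10^11 / 3.68×10^14 = 9.41×10^-4 m = 0.941 mm.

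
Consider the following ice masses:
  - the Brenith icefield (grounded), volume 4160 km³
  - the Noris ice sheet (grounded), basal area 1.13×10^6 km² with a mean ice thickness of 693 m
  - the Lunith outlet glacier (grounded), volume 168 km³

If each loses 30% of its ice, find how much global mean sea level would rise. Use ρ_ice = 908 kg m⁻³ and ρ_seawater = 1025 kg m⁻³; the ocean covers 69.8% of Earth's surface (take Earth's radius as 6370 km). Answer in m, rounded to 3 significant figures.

≈ 0.588 m

Brenith: 0.3 × 4160 km³ × (908/1025) = 1106 km³ of water.
Noris: ice volume = 1.13×10^6 km² × 693 m = 7.831×10^5 km³; 0.3 × 7.831×10^5 × (908/1025) = 2.081×10^5 km³ of water.
Lunith: 0.3 × 168 km³ × (908/1025) = 44.65 km³ of water.
Total added water ≈ 2.093×10^14 m³ over 3.56×10^14 m² → Δh = 0.588 m.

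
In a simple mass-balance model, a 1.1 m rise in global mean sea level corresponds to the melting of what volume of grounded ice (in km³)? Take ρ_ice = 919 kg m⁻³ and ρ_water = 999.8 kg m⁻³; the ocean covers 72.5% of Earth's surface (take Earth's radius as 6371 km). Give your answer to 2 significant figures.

Required water volume = Δh × A = 1.1 m × 3.70×10^14 m² = 4.068×10^14 m³ = 4.068×10^5 km³.
Ice volume = water volume × ρ_w/ρ_ice = 4.068×10^5 × 999.8/919 = 4.4×10^5 km³.

≈ 4.4×10^5 km³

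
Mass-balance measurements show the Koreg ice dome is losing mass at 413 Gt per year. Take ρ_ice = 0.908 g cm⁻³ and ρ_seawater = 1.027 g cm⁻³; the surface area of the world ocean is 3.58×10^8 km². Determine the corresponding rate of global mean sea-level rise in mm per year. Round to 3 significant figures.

ρ_w = 1.027 g cm⁻³ = 1027 kg m⁻³. Annual water volume added = 413 Gt / ρ_w = 4.130×10^14 kg / 1027 kg m⁻³ = 4.021×10^11 m³.
Δh per year = 4.021×10^11 / 3.58×10^14 = 1.12×10^-3 m = 1.12 mm.

≈ 1.12 mm/yr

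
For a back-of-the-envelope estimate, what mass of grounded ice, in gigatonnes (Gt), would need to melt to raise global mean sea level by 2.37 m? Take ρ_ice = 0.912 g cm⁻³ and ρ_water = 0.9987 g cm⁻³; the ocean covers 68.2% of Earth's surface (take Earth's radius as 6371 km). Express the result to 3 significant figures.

Required water volume = Δh × A = 2.37 m × 3.48×10^14 m² = 8.244×10^14 m³.
ρ_w = 0.9987 g cm⁻³ = 998.7 kg m⁻³, so the mass of water = 8.244×10^14 m³ × 998.7 kg m⁻³ = 8.234×10^17 kg = 8.23×10^5 Gt (and the same mass of ice, by conservation).

≈ 8.23×10^5 Gt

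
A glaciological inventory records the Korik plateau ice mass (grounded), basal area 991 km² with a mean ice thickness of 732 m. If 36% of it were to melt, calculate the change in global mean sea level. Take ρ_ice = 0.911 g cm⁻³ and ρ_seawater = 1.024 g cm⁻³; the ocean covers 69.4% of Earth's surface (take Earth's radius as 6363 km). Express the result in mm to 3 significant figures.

≈ 0.658 mm

Korik: ice volume = 991 km² × 732 m = 725.4 km³; 0.36 × 725.4 × (911/1024) = 232.3 km³ of water.
Spread over 3.53×10^14 m² of ocean, Δh = 2.323×10^11 / 3.53×10^14 = 6.58×10^-4 m = 0.658 mm.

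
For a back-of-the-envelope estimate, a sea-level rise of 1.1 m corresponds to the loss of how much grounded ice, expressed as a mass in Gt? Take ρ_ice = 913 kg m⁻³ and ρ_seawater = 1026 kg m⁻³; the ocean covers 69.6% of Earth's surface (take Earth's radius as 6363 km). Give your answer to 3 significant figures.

Required water volume = Δh × A = 1.1 m × 3.54×10^14 m² = 3.895×10^14 m³.
ρ_w = 1026 kg m⁻³, so the mass of water = 3.895×10^14 m³ × 1026 kg m⁻³ = 3.997×10^17 kg = 4.00×10^5 Gt (and the same mass of ice, by conservation).

≈ 4.00×10^5 Gt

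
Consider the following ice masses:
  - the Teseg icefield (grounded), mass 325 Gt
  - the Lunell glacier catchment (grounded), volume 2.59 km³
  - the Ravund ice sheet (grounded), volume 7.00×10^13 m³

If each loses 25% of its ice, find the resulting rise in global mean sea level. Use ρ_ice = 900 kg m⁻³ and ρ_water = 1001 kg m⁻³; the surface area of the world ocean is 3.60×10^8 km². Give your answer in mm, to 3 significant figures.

Teseg: 0.25 × 325 Gt = 8.125×10^13 kg; dividing by ρ_w = 1001 kg m⁻³ gives 8.117×10^10 m³ of water.
Lunell: 0.25 × 2.59 km³ × (900/1001) = 0.5822 km³ of water.
Ravund: 0.25 × 7.00×10^13 m³ × (900/1001) = 1.573×10^13 m³ of water.
Total added water ≈ 1.582×10^13 m³ over 3.60×10^14 m² → Δh = 0.0439 m = 43.9 mm.

≈ 43.9 mm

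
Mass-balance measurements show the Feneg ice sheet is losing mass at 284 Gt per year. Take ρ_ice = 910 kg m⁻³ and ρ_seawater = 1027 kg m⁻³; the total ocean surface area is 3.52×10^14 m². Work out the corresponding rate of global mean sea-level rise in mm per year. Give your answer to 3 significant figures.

ρ_w = 1027 kg m⁻³. Annual water volume added = 284 Gt / ρ_w = 2.840×10^14 kg / 1027 kg m⁻³ = 2.765×10^11 m³.
Δh per year = 2.765×10^11 / 3.52×10^14 = 7.86×10^-4 m = 0.786 mm.

≈ 0.786 mm/yr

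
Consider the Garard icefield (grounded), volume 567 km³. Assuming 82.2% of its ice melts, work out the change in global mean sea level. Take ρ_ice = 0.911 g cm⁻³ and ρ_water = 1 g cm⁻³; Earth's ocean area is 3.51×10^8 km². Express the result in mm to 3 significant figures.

≈ 1.21 mm

Garard: 0.822 × 567 km³ × (911/1000) = 424.6 km³ of water.
Spread over 3.51×10^14 m² of ocean, Δh = 4.246×10^11 / 3.51×10^14 = 1.21×10^-3 m = 1.21 mm.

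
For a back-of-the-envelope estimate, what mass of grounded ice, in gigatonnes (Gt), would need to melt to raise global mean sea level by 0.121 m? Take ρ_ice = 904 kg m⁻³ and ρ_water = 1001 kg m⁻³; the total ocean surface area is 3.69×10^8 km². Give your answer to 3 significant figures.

Required water volume = Δh × A = 0.121 m × 3.69×10^14 m² = 4.465×10^13 m³.
ρ_w = 1001 kg m⁻³, so the mass of water = 4.465×10^13 m³ × 1001 kg m⁻³ = 4.469×10^16 kg = 4.47×10^4 Gt (and the same mass of ice, by conservation).

≈ 4.47×10^4 Gt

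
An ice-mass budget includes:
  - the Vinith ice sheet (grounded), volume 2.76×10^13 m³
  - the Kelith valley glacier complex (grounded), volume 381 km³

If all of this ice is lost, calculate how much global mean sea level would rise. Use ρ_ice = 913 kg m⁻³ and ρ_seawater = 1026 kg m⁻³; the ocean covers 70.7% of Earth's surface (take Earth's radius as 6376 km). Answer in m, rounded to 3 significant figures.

≈ 0.0689 m

Vinith: 2.76×10^13 m³ × (913/1026) = 2.456×10^13 m³ of water.
Kelith: 381 km³ × (913/1026) = 339.0 km³ of water.
Total added water ≈ 2.490×10^13 m³ over 3.61×10^14 m² → Δh = 0.0689 m.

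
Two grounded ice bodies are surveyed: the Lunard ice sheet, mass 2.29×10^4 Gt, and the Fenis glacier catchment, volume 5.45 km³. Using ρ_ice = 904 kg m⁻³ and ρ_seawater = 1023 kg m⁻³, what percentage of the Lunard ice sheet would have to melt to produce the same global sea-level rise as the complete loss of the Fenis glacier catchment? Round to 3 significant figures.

≈ 0.0215 %

Equal sea-level rise means equal mass of meltwater, i.e. equal mass of ice lost.
Ice mass of Fenis: 4.927×10^12 kg; ice mass of Lunard: 2.290×10^16 kg.
Fraction required = 4.927×10^12 / 2.290×10^16 = 2.15×10^-4 → 0.0215 %.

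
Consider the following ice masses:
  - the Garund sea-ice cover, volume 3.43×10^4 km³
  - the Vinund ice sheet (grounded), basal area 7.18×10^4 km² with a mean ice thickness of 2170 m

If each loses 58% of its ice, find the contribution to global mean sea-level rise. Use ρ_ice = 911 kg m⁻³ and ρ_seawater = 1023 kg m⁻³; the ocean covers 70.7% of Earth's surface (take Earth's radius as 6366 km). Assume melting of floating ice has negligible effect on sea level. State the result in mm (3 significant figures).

The Garund sea-ice cover is floating and already displaces its own weight of water, so its melt adds essentially nothing to sea level.
Vinund: ice volume = 7.18×10^4 km² × 2170 m = 1.558×10^5 km³; 0.58 × 1.558×10^5 × (911/1023) = 8.047×10^4 km³ of water.
Total added water ≈ 8.047×10^13 m³ over 3.60×10^14 m² → Δh = 0.224 m = 224 mm.

≈ 224 mm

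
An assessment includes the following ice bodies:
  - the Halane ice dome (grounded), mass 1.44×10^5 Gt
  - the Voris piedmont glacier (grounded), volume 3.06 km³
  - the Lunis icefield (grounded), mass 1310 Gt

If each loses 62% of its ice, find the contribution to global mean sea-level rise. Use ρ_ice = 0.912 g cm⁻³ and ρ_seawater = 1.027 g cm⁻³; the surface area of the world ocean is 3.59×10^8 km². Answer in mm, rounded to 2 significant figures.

Halane: 0.62 × 1.44×10^5 Gt = 8.928×10^16 kg; dividing by ρ_w = 1.027 g cm⁻³ = 1027 kg m⁻³ gives 8.693×10^13 m³ of water.
Voris: 0.62 × 3.06 km³ × (912/1027) = 1.685 km³ of water.
Lunis: 0.62 × 1310 Gt = 8.122×10^14 kg; dividing by ρ_w = 1027 kg m⁻³ gives 7.908×10^11 m³ of water.
Total added water ≈ 8.773×10^13 m³ over 3.59×10^14 m² → Δh = 0.244 m = 240 mm.

≈ 240 mm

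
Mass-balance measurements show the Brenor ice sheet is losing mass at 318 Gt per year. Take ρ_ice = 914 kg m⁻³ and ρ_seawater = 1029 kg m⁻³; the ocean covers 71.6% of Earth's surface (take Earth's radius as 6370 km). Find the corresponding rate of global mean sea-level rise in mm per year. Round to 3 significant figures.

ρ_w = 1029 kg m⁻³. Annual water volume added = 318 Gt / ρ_w = 3.180×10^14 kg / 1029 kg m⁻³ = 3.090×10^11 m³.
Δh per year = 3.090×10^11 / 3.65×10^14 = 8.46×10^-4 m = 0.846 mm.

≈ 0.846 mm/yr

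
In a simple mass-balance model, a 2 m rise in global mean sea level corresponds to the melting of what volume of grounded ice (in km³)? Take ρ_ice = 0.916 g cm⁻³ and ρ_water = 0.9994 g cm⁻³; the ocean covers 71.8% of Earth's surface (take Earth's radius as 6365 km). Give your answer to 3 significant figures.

≈ 7.98×10^5 km³

Required water volume = Δh × A = 2 m × 3.66×10^14 m² = 7.311×10^14 m³ = 7.311×10^5 km³.
Ice volume = water volume × ρ_w/ρ_ice = 7.311×10^5 × 999.4/916 = 7.98×10^5 km³.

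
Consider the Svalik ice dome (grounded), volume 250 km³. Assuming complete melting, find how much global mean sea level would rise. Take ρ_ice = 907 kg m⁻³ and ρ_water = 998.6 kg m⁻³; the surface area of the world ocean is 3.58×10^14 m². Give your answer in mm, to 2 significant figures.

≈ 0.63 mm

Svalik: 250 km³ × (907/998.6) = 227.1 km³ of water.
Spread over 3.58×10^14 m² of ocean, Δh = 2.271×10^11 / 3.58×10^14 = 6.34×10^-4 m = 0.63 mm.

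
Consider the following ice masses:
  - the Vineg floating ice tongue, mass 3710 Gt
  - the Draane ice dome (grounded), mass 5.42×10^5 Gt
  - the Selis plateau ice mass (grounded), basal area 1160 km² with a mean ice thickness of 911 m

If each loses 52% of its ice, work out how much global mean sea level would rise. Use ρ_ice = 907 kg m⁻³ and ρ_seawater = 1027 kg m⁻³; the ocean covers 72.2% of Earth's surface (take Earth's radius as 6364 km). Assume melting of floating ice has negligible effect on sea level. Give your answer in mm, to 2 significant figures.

The Vineg floating ice tongue is floating and already displaces its own weight of water, so its melt adds essentially nothing to sea level.
Draane: 0.52 × 5.42×10^5 Gt = 2.818×10^17 kg; dividing by ρ_w = 1027 kg m⁻³ gives 2.744×10^14 m³ of water.
Selis: ice volume = 1160 km² × 911 m = 1057 km³; 0.52 × 1057 × (907/1027) = 485.3 km³ of water.
Total added water ≈ 2.749×10^14 m³ over 3.67×10^14 m² → Δh = 0.748 m = 750 mm.

≈ 750 mm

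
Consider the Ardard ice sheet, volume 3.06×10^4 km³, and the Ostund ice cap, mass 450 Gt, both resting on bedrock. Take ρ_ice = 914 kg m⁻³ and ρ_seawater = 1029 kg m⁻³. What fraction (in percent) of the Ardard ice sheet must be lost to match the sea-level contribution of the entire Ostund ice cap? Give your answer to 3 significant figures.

≈ 1.61 %

Equal sea-level rise means equal mass of meltwater, i.e. equal mass of ice lost.
Ice mass of Ostund: 4.500×10^14 kg; ice mass of Ardard: 2.797×10^16 kg.
Fraction required = 4.500×10^14 / 2.797×10^16 = 0.0161 → 1.61 %.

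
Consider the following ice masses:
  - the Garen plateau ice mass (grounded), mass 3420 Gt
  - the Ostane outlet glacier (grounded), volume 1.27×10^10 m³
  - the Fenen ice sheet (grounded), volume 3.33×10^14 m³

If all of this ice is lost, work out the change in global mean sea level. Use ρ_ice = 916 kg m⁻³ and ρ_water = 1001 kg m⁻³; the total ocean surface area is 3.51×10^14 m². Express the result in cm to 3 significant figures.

Garen: 3420 Gt = 3.420×10^15 kg; dividing by ρ_w = 1001 kg m⁻³ gives 3.417×10^12 m³ of water.
Ostane: 1.27×10^10 m³ × (916/1001) = 1.162×10^10 m³ of water.
Fenen: 3.33×10^14 m³ × (916/1001) = 3.047×10^14 m³ of water.
Total added water ≈ 3.082×10^14 m³ over 3.51×10^14 m² → Δh = 0.878 m = 87.8 cm.

≈ 87.8 cm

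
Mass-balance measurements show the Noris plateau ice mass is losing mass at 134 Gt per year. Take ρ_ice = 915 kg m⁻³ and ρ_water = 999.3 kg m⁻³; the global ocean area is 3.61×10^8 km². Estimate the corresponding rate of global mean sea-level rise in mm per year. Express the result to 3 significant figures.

ρ_w = 999.3 kg m⁻³. Annual water volume added = 134 Gt / ρ_w = 1.340×10^14 kg / 999.3 kg m⁻³ = 1.341×10^11 m³.
Δh per year = 1.341×10^11 / 3.61×10^14 = 3.71×10^-4 m = 0.371 mm.

≈ 0.371 mm/yr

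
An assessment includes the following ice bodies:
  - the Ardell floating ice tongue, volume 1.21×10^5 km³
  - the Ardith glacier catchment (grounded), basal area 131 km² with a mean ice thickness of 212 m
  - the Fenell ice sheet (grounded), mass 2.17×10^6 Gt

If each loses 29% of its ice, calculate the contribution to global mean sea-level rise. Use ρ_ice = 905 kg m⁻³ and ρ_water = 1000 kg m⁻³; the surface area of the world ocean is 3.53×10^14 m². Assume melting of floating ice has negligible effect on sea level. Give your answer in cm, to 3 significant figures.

The Ardell floating ice tongue is floating and already displaces its own weight of water, so its melt adds essentially nothing to sea level.
Ardith: ice volume = 131 km² × 212 m = 27.77 km³; 0.29 × 27.77 × (905/1000) = 7.289 km³ of water.
Fenell: 0.29 × 2.17×10^6 Gt = 6.293×10^17 kg; dividing by ρ_w = 1000 kg m⁻³ gives 6.293×10^14 m³ of water.
Total added water ≈ 6.293×10^14 m³ over 3.53×10^14 m² → Δh = 1.78 m = 178 cm.

≈ 178 cm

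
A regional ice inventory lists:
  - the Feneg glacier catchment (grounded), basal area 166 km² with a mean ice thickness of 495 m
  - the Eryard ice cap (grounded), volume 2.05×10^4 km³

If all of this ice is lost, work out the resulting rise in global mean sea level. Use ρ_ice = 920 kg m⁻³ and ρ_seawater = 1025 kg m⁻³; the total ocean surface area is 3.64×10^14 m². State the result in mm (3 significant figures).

≈ 50.8 mm

Feneg: ice volume = 166 km² × 495 m = 82.17 km³; 82.17 × (920/1025) = 73.75 km³ of water.
Eryard: 2.05×10^4 km³ × (920/1025) = 1.840×10^4 km³ of water.
Total added water ≈ 1.847×10^13 m³ over 3.64×10^14 m² → Δh = 0.0508 m = 50.8 mm.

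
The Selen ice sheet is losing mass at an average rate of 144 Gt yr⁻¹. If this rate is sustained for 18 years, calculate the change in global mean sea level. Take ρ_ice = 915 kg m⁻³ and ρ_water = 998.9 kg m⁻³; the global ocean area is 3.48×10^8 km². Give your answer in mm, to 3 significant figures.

Total mass lost = 144 Gt/yr × 18 yr = 2592 Gt = 2.592×10^15 kg.
ρ_w = 998.9 kg m⁻³, so water volume = 2.592×10^15 / 998.9 = 2.595×10^12 m³.
Δh = 2.595×10^12 / 3.48×10^14 = 7.46×10^-3 m = 7.46 mm.

≈ 7.46 mm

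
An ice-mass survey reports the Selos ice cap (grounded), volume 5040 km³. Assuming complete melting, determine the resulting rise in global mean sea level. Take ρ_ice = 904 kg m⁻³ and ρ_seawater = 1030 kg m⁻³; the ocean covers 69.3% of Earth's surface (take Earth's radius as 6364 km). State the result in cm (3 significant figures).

≈ 1.25 cm

Selos: 5040 km³ × (904/1030) = 4423 km³ of water.
Spread over 3.53×10^14 m² of ocean, Δh = 4.423×10^12 / 3.53×10^14 = 0.0125 m = 1.25 cm.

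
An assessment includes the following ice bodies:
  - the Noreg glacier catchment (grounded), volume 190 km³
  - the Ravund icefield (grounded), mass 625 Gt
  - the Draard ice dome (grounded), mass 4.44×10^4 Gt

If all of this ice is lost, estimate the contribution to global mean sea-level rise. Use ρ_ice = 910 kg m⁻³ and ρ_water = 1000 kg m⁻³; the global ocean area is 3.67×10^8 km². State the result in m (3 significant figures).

≈ 0.123 m

Noreg: 190 km³ × (910/1000) = 172.9 km³ of water.
Ravund: 625 Gt = 6.250×10^14 kg; dividing by ρ_w = 1000 kg m⁻³ gives 6.250×10^11 m³ of water.
Draard: 4.44×10^4 Gt = 4.440×10^16 kg; dividing by ρ_w = 1000 kg m⁻³ gives 4.440×10^13 m³ of water.
Total added water ≈ 4.520×10^13 m³ over 3.67×10^14 m² → Δh = 0.123 m.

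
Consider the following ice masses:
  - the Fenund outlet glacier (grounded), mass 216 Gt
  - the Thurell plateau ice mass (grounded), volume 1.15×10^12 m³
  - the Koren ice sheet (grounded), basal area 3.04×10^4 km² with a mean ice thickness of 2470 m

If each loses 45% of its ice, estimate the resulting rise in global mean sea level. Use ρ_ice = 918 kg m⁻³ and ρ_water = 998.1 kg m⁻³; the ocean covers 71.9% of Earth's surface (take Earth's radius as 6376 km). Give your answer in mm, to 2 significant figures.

Fenund: 0.45 × 216 Gt = 9.720×10^13 kg; dividing by ρ_w = 998.1 kg m⁻³ gives 9.739×10^10 m³ of water.
Thurell: 0.45 × 1.15×10^12 m³ × (918/998.1) = 4.760×10^11 m³ of water.
Koren: ice volume = 3.04×10^4 km² × 2470 m = 7.509×10^4 km³; 0.45 × 7.509×10^4 × (918/998.1) = 3.108×10^4 km³ of water.
Total added water ≈ 3.165×10^13 m³ over 3.67×10^14 m² → Δh = 0.0862 m = 86 mm.

≈ 86 mm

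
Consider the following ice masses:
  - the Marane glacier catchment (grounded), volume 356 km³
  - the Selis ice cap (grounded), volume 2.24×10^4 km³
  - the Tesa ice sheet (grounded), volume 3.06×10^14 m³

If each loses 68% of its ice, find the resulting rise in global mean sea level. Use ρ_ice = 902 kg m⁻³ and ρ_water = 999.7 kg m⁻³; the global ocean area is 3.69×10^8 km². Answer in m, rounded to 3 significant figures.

≈ 0.547 m

Marane: 0.68 × 356 km³ × (902/999.7) = 218.4 km³ of water.
Selis: 0.68 × 2.24×10^4 km³ × (902/999.7) = 1.374×10^4 km³ of water.
Tesa: 0.68 × 3.06×10^14 m³ × (902/999.7) = 1.877×10^14 m³ of water.
Total added water ≈ 2.017×10^14 m³ over 3.69×10^14 m² → Δh = 0.547 m.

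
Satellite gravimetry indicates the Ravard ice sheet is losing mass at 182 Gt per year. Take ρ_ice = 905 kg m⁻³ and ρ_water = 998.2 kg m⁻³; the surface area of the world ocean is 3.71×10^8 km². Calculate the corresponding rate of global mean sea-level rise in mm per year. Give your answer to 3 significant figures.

ρ_w = 998.2 kg m⁻³. Annual water volume added = 182 Gt / ρ_w = 1.820×10^14 kg / 998.2 kg m⁻³ = 1.823×10^11 m³.
Δh per year = 1.823×10^11 / 3.71×10^14 = 4.91×10^-4 m = 0.491 mm.

≈ 0.491 mm/yr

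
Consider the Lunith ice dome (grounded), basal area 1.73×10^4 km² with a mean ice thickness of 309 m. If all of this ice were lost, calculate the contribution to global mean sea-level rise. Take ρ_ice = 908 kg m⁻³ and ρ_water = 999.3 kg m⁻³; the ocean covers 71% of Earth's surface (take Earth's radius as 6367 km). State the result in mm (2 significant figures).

≈ 13 mm

Lunith: ice volume = 1.73×10^4 km² × 309 m = 5346 km³; 5346 × (908/999.3) = 4857 km³ of water.
Spread over 3.62×10^14 m² of ocean, Δh = 4.857×10^12 / 3.62×10^14 = 0.0134 m = 13 mm.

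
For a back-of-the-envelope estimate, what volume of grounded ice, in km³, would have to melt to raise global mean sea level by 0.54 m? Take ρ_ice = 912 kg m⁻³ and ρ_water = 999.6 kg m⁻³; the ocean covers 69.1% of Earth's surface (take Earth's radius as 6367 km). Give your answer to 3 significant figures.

≈ 2.08×10^5 km³

Required water volume = Δh × A = 0.54 m × 3.52×10^14 m² = 1.901×10^14 m³ = 1.901×10^5 km³.
Ice volume = water volume × ρ_w/ρ_ice = 1.901×10^5 × 999.6/912 = 2.08×10^5 km³.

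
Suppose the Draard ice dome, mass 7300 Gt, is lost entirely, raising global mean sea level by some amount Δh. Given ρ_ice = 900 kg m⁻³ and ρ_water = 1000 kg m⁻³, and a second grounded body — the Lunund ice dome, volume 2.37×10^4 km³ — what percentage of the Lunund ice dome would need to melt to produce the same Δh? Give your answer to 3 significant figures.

≈ 34.2 %

Equal sea-level rise means equal mass of meltwater, i.e. equal mass of ice lost.
Ice mass of Draard: 7.300×10^15 kg; ice mass of Lunund: 2.133×10^16 kg.
Fraction required = 7.300×10^15 / 2.133×10^16 = 0.342 → 34.2 %.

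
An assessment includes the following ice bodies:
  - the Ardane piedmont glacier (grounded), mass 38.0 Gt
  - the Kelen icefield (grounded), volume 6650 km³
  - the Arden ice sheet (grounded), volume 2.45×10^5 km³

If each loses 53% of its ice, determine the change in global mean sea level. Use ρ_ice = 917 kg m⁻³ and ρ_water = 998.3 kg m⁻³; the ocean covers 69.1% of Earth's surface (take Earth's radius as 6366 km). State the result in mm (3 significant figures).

Ardane: 0.53 × 38.0 Gt = 2.014×10^13 kg; dividing by ρ_w = 998.3 kg m⁻³ gives 2.017×10^10 m³ of water.
Kelen: 0.53 × 6650 km³ × (917/998.3) = 3237 km³ of water.
Arden: 0.53 × 2.45×10^5 km³ × (917/998.3) = 1.193×10^5 km³ of water.
Total added water ≈ 1.225×10^14 m³ over 3.52×10^14 m² → Δh = 0.348 m = 348 mm.

≈ 348 mm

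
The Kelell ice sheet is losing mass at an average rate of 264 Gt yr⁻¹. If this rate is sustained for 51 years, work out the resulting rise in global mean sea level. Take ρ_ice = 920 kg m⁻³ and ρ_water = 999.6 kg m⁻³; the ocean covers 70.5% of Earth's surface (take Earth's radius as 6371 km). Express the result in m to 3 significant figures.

≈ 0.0375 m

Total mass lost = 264 Gt/yr × 51 yr = 1.346×10^4 Gt = 1.346×10^16 kg.
ρ_w = 999.6 kg m⁻³, so water volume = 1.346×10^16 / 999.6 = 1.347×10^13 m³.
Δh = 1.347×10^13 / 3.60×10^14 = 0.0375 m.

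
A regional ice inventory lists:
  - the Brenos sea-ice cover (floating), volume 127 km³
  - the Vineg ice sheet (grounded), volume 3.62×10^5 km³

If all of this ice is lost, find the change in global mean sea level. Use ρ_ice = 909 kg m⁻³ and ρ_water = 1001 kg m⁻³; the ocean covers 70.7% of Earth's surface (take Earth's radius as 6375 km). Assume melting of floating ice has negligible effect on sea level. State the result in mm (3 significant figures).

≈ 910 mm

The Brenos sea-ice cover is floating and already displaces its own weight of water, so its melt adds essentially nothing to sea level.
Vineg: 3.62×10^5 km³ × (909/1001) = 3.287×10^5 km³ of water.
Total added water ≈ 3.287×10^14 m³ over 3.61×10^14 m² → Δh = 0.910 m = 910 mm.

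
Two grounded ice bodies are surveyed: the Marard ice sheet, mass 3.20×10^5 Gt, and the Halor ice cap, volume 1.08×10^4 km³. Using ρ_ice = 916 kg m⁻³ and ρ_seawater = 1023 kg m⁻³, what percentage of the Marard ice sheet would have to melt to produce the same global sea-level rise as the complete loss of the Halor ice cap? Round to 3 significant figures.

≈ 3.09 %

Equal sea-level rise means equal mass of meltwater, i.e. equal mass of ice lost.
Ice mass of Halor: 9.893×10^15 kg; ice mass of Marard: 3.200×10^17 kg.
Fraction required = 9.893×10^15 / 3.200×10^17 = 0.0309 → 3.09 %.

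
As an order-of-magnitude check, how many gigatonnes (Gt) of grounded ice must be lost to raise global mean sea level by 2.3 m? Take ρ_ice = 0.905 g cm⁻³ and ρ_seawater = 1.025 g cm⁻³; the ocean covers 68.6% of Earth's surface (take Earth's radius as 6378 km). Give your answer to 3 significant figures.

≈ 8.27×10^5 Gt

Required water volume = Δh × A = 2.3 m × 3.51×10^14 m² = 8.065×10^14 m³.
ρ_w = 1.025 g cm⁻³ = 1025 kg m⁻³, so the mass of water = 8.065×10^14 m³ × 1025 kg m⁻³ = 8.267×10^17 kg = 8.27×10^5 Gt (and the same mass of ice, by conservation).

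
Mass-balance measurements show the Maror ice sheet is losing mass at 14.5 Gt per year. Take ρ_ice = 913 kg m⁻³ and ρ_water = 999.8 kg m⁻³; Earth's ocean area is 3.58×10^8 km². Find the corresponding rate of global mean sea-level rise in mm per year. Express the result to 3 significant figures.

≈ 0.0405 mm/yr

ρ_w = 999.8 kg m⁻³. Annual water volume added = 14.5 Gt / ρ_w = 1.450×10^13 kg / 999.8 kg m⁻³ = 1.450×10^10 m³.
Δh per year = 1.450×10^10 / 3.58×10^14 = 4.05×10^-5 m = 0.0405 mm.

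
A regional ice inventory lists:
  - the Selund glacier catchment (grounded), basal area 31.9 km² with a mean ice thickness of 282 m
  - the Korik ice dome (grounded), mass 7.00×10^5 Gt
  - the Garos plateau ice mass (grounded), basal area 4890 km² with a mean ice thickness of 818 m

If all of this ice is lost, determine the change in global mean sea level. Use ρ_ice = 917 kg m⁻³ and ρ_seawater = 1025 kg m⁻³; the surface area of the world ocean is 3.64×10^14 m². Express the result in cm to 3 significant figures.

≈ 189 cm

Selund: ice volume = 31.9 km² × 282 m = 8.996 km³; 8.996 × (917/1025) = 8.048 km³ of water.
Korik: 7.00×10^5 Gt = 7.000×10^17 kg; dividing by ρ_w = 1025 kg m⁻³ gives 6.829×10^14 m³ of water.
Garos: ice volume = 4890 km² × 818 m = 4000 km³; 4000 × (917/1025) = 3579 km³ of water.
Total added water ≈ 6.865×10^14 m³ over 3.64×10^14 m² → Δh = 1.89 m = 189 cm.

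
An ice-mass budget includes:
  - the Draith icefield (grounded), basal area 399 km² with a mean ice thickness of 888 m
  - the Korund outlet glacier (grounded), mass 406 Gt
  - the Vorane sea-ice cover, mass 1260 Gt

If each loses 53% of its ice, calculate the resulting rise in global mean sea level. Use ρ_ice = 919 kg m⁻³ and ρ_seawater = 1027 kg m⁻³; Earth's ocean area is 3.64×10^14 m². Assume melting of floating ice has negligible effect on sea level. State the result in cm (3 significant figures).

Draith: ice volume = 399 km² × 888 m = 354.3 km³; 0.53 × 354.3 × (919/1027) = 168.0 km³ of water.
Korund: 0.53 × 406 Gt = 2.152×10^14 kg; dividing by ρ_w = 1027 kg m⁻³ gives 2.095×10^11 m³ of water.
The Vorane sea-ice cover is floating and already displaces its own weight of water, so its melt adds essentially nothing to sea level.
Total added water ≈ 3.776×10^11 m³ over 3.64×10^14 m² → Δh = 1.04×10^-3 m = 0.104 cm.

≈ 0.104 cm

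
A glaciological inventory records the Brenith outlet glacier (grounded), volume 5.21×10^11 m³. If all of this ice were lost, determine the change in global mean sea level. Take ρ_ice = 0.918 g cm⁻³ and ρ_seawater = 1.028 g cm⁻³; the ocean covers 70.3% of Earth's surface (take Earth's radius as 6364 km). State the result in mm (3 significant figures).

Brenith: 5.21×10^11 m³ × (918/1028) = 4.653×10^11 m³ of water.
Spread over 3.58×10^14 m² of ocean, Δh = 4.653×10^11 / 3.58×10^14 = 1.30×10^-3 m = 1.30 mm.

≈ 1.30 mm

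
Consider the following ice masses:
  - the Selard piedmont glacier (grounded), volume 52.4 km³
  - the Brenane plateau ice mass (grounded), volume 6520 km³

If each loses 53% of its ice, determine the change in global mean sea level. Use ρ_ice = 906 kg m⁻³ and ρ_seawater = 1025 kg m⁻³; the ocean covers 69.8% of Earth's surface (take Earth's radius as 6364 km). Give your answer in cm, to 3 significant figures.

Selard: 0.53 × 52.4 km³ × (906/1025) = 24.55 km³ of water.
Brenane: 0.53 × 6520 km³ × (906/1025) = 3054 km³ of water.
Total added water ≈ 3.079×10^12 m³ over 3.55×10^14 m² → Δh = 8.67×10^-3 m = 0.867 cm.

≈ 0.867 cm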